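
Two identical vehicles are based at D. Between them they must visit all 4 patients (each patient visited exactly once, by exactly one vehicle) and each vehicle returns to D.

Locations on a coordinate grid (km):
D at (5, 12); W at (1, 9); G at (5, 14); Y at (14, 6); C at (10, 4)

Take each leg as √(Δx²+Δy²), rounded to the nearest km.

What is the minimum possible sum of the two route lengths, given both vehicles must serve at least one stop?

Try each way of splitting the stops between the two vehicles (each non-empty) and, for each split, find the best tour for each vehicle:
  {W} + {G, Y, C}: 10 + 27 = 37
  {G} + {W, Y, C}: 4 + 30 = 34
  {W, G} + {Y, C}: 13 + 24 = 37
  {Y} + {W, G, C}: 22 + 27 = 49
  {W, Y} + {G, C}: 29 + 22 = 51
  {G, Y} + {W, C}: 25 + 24 = 49
  … (7 splits in total)
Best: vehicle 1 D → G → D = 4; vehicle 2 D → W → C → Y → D = 30; combined 34.

Minimum combined distance: 34 km.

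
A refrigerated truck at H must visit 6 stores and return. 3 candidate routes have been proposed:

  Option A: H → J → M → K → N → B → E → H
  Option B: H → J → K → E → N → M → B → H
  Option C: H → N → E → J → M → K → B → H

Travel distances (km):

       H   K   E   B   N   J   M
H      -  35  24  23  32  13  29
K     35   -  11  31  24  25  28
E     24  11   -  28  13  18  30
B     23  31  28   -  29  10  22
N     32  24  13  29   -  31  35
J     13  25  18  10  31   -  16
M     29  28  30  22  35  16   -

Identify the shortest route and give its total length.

142 km — Option B is the shortest.

Option A: 13 + 16 + 28 + 24 + 29 + 28 + 24 = 162
Option B: 13 + 25 + 11 + 13 + 35 + 22 + 23 = 142
Option C: 32 + 13 + 18 + 16 + 28 + 31 + 23 = 161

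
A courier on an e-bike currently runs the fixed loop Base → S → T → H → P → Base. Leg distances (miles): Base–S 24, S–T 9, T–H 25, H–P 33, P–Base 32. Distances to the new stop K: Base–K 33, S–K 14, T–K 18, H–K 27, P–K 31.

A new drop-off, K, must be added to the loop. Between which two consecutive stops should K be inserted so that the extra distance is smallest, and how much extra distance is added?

Insertion cost between consecutive stops i–j is d(i,K) + d(K,j) − d(i,j):
  between Base and S: 33 + 14 − 24 = 23
  between S and T: 14 + 18 − 9 = 23
  between T and H: 18 + 27 − 25 = 20
  between H and P: 27 + 31 − 33 = 25
  between P and Base: 31 + 33 − 32 = 32
Cheapest insertion is between T and H, adding 20.
New total = 123 + 20 = 143.

Adding 20 miles by placing K on the T–H leg.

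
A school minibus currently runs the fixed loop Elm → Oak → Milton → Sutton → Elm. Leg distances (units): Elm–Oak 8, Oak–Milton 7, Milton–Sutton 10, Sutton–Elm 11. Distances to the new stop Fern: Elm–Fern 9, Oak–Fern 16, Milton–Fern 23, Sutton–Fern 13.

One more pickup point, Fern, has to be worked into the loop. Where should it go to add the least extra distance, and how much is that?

+11 — insert Fern between Sutton and Elm.

Insertion cost between consecutive stops i–j is d(i,Fern) + d(Fern,j) − d(i,j):
  between Elm and Oak: 9 + 16 − 8 = 17
  between Oak and Milton: 16 + 23 − 7 = 32
  between Milton and Sutton: 23 + 13 − 10 = 26
  between Sutton and Elm: 13 + 9 − 11 = 11
Cheapest insertion is between Sutton and Elm, adding 11.
New total = 36 + 11 = 47.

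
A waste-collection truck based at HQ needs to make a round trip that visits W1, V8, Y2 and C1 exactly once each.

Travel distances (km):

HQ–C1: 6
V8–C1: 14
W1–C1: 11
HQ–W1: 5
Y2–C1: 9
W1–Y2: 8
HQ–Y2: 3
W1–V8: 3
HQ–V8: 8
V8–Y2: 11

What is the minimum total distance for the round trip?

There are 12 distinct closed tours to check (reversals are equivalent).
HQ-W1-V8-Y2-C1-HQ: 5+3+11+9+6 = 34
HQ-W1-V8-C1-Y2-HQ: 5+3+14+9+3 = 34
HQ-W1-Y2-V8-C1-HQ: 5+8+11+14+6 = 44
HQ-W1-Y2-C1-V8-HQ: 5+8+9+14+8 = 44
HQ-W1-C1-V8-Y2-HQ: 5+11+14+11+3 = 44
HQ-W1-C1-Y2-V8-HQ: 5+11+9+11+8 = 44
HQ-V8-W1-Y2-C1-HQ: 8+3+8+9+6 = 34
HQ-V8-W1-C1-Y2-HQ: 8+3+11+9+3 = 34
HQ-V8-Y2-W1-C1-HQ: 8+11+8+11+6 = 44
HQ-V8-C1-W1-Y2-HQ: 8+14+11+8+3 = 44
HQ-Y2-W1-V8-C1-HQ: 3+8+3+14+6 = 34
HQ-Y2-V8-W1-C1-HQ: 3+11+3+11+6 = 34
The minimum is 34.
One optimal route: HQ → W1 → V8 → Y2 → C1 → HQ (or its reverse).

Minimum total distance: 34 km.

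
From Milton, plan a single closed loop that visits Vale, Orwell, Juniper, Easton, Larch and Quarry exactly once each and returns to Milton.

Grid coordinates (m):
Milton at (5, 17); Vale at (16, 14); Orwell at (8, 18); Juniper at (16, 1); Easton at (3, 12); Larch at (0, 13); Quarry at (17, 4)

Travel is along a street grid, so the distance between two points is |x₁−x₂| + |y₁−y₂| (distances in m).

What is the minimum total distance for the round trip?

68 m — the shortest possible round trip.

Milton → Vale → Orwell → Juniper → Easton → Larch → Quarry → Milton: 14+12+25+24+4+26+25 = 130
Milton → Vale → Orwell → Juniper → Easton → Quarry → Larch → Milton: 14+12+25+24+22+26+9 = 132
Milton → Vale → Orwell → Juniper → Larch → Easton → Quarry → Milton: 14+12+25+28+4+22+25 = 130
Milton → Vale → Orwell → Juniper → Larch → Quarry → Easton → Milton: 14+12+25+28+26+22+7 = 134
Milton → Vale → Orwell → Juniper → Quarry → Easton → Larch → Milton: 14+12+25+4+22+4+9 = 90
Milton → Vale → Orwell → Juniper → Quarry → Larch → Easton → Milton: 14+12+25+4+26+4+7 = 92
Milton → Vale → Orwell → Easton → Juniper → Larch → Quarry → Milton: 14+12+11+24+28+26+25 = 140
Milton → Vale → Orwell → Easton → Juniper → Quarry → Larch → Milton: 14+12+11+24+4+26+9 = 100
… (352 more)
Milton → Orwell → Vale → Juniper → Quarry → Easton → Larch → Milton: 4+12+13+4+22+4+9 = 68  ← best
The minimum is 68.
One optimal route: Milton → Orwell → Vale → Juniper → Quarry → Easton → Larch → Milton (or its reverse).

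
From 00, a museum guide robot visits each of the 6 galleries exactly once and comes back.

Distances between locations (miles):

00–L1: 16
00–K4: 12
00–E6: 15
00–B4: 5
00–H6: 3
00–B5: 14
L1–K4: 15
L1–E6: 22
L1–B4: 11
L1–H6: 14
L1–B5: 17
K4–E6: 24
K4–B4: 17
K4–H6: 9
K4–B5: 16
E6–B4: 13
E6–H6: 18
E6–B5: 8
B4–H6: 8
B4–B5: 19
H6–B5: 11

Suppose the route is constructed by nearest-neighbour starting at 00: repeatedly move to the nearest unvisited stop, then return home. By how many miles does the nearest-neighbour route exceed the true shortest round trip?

00: H6=3, B4=5, K4=12, B5=14, E6=15, L1=16 ⇒ H6
H6: B4=8, K4=9, B5=11, L1=14, E6=18 ⇒ B4
B4: L1=11, E6=13, K4=17, B5=19 ⇒ L1
L1: K4=15, B5=17, E6=22 ⇒ K4
K4: B5=16, E6=24 ⇒ B5
B5: E6=8 ⇒ E6
NN route 00 → H6 → B4 → L1 → K4 → B5 → E6 → 00 costs 76.
Optimal: 00 → B4 → E6 → B5 → L1 → K4 → H6 → 00 costs 70 (by enumerating all 360 distinct tours).
Excess = 76 − 70 = 6.

The nearest-neighbour route is 6 miles longer than optimal.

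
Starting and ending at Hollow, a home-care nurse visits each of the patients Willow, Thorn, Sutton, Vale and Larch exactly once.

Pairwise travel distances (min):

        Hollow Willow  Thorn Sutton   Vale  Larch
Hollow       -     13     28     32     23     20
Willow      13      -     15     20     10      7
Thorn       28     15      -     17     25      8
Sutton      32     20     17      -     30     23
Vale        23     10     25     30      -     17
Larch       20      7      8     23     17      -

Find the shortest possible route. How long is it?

With 5 stops there are 5!/2 = 60 distinct round trips (a route and its reverse cost the same).
Hollow→Willow→Thorn→Sutton→Vale→Larch→Hollow: 13+15+17+30+17+20 = 112
Hollow→Willow→Thorn→Sutton→Larch→Vale→Hollow: 13+15+17+23+17+23 = 108
Hollow→Willow→Thorn→Vale→Sutton→Larch→Hollow: 13+15+25+30+23+20 = 126
Hollow→Willow→Thorn→Vale→Larch→Sutton→Hollow: 13+15+25+17+23+32 = 125
Hollow→Willow→Thorn→Larch→Sutton→Vale→Hollow: 13+15+8+23+30+23 = 112
Hollow→Willow→Thorn→Larch→Vale→Sutton→Hollow: 13+15+8+17+30+32 = 115
Hollow→Willow→Sutton→Thorn→Vale→Larch→Hollow: 13+20+17+25+17+20 = 112
Hollow→Willow→Sutton→Thorn→Larch→Vale→Hollow: 13+20+17+8+17+23 = 98
Hollow→Willow→Sutton→Vale→Thorn→Larch→Hollow: 13+20+30+25+8+20 = 116
Hollow→Willow→Sutton→Vale→Larch→Thorn→Hollow: 13+20+30+17+8+28 = 116
Hollow→Willow→Sutton→Larch→Thorn→Vale→Hollow: 13+20+23+8+25+23 = 112
Hollow→Willow→Sutton→Larch→Vale→Thorn→Hollow: 13+20+23+17+25+28 = 126
Hollow→Willow→Vale→Thorn→Sutton→Larch→Hollow: 13+10+25+17+23+20 = 108
Hollow→Willow→Vale→Thorn→Larch→Sutton→Hollow: 13+10+25+8+23+32 = 111
… (46 more)
Hollow→Willow→Vale→Larch→Thorn→Sutton→Hollow: 13+10+17+8+17+32 = 97  ← best
The minimum is 97.
One optimal route: Hollow → Willow → Vale → Larch → Thorn → Sutton → Hollow (or its reverse).

Minimum total distance: 97 min.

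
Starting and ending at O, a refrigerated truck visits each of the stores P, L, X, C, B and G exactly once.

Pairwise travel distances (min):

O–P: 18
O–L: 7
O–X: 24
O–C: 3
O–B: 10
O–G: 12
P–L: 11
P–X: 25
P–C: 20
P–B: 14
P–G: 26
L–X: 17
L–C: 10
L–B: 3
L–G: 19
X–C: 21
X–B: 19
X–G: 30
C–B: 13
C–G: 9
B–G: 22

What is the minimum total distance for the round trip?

O → P → L → X → C → B → G → O: 18+11+17+21+13+22+12 = 114
O → P → L → X → C → G → B → O: 18+11+17+21+9+22+10 = 108
O → P → L → X → B → C → G → O: 18+11+17+19+13+9+12 = 99
O → P → L → X → B → G → C → O: 18+11+17+19+22+9+3 = 99
O → P → L → X → G → C → B → O: 18+11+17+30+9+13+10 = 108
O → P → L → X → G → B → C → O: 18+11+17+30+22+13+3 = 114
O → P → L → C → X → B → G → O: 18+11+10+21+19+22+12 = 113
O → P → L → C → X → G → B → O: 18+11+10+21+30+22+10 = 122
… (352 more)
O → L → B → P → X → C → G → O: 7+3+14+25+21+9+12 = 91  ← best
The minimum is 91.
One optimal route: O → L → B → P → X → C → G → O (or its reverse).

Minimum total distance: 91 min.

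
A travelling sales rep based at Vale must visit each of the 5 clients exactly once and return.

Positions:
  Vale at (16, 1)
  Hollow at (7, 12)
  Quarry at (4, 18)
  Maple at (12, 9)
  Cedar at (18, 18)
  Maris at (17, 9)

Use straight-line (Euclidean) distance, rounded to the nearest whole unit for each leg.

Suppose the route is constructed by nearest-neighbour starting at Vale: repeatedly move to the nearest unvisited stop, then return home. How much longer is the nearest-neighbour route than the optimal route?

Vale: Maris=8, Maple=9, Hollow=14, Cedar=17, Quarry=21 ⇒ Maris
Maris: Maple=5, Cedar=9, Hollow=10, Quarry=16 ⇒ Maple
Maple: Hollow=6, Cedar=11, Quarry=12 ⇒ Hollow
Hollow: Quarry=7, Cedar=13 ⇒ Quarry
Quarry: Cedar=14 ⇒ Cedar
NN route Vale → Maris → Maple → Hollow → Quarry → Cedar → Vale costs 57.
Optimal: Vale → Maple → Hollow → Quarry → Cedar → Maris → Vale costs 53 (by enumerating all 60 distinct tours).
Excess = 57 − 53 = 4.

The nearest-neighbour route is 4 longer than optimal.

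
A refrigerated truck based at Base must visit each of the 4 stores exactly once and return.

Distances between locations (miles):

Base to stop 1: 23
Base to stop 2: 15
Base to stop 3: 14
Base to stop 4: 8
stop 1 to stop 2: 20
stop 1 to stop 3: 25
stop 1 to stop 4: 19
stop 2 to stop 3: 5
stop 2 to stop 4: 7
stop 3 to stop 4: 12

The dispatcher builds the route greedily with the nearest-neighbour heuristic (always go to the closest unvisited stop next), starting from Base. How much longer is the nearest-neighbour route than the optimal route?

Base: stop 4=8, stop 3=14, stop 2=15, stop 1=23 ⇒ stop 4
stop 4: stop 2=7, stop 3=12, stop 1=19 ⇒ stop 2
stop 2: stop 3=5, stop 1=20 ⇒ stop 3
stop 3: stop 1=25 ⇒ stop 1
NN route Base → stop 4 → stop 2 → stop 3 → stop 1 → Base costs 68.
Optimal: Base → stop 3 → stop 2 → stop 1 → stop 4 → Base costs 66 (by enumerating all 12 distinct tours).
Excess = 68 − 66 = 2.

2 miles longer than the optimal tour.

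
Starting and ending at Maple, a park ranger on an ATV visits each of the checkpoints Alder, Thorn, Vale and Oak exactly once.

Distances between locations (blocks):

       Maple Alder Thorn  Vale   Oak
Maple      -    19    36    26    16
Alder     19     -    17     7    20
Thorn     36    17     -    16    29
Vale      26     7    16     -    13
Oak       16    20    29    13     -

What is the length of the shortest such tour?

There are 12 distinct closed tours to check (reversals are equivalent).
Maple→Alder→Thorn→Vale→Oak→Maple: 19+17+16+13+16 = 81
Maple→Alder→Thorn→Oak→Vale→Maple: 19+17+29+13+26 = 104
Maple→Alder→Vale→Thorn→Oak→Maple: 19+7+16+29+16 = 87
Maple→Alder→Vale→Oak→Thorn→Maple: 19+7+13+29+36 = 104
Maple→Alder→Oak→Thorn→Vale→Maple: 19+20+29+16+26 = 110
Maple→Alder→Oak→Vale→Thorn→Maple: 19+20+13+16+36 = 104
Maple→Thorn→Alder→Vale→Oak→Maple: 36+17+7+13+16 = 89
Maple→Thorn→Alder→Oak→Vale→Maple: 36+17+20+13+26 = 112
Maple→Thorn→Vale→Alder→Oak→Maple: 36+16+7+20+16 = 95
Maple→Thorn→Oak→Alder→Vale→Maple: 36+29+20+7+26 = 118
Maple→Vale→Alder→Thorn→Oak→Maple: 26+7+17+29+16 = 95
Maple→Vale→Thorn→Alder→Oak→Maple: 26+16+17+20+16 = 95
The minimum is 81.
One optimal route: Maple → Alder → Thorn → Vale → Oak → Maple (or its reverse).

Minimum total distance: 81 blocks.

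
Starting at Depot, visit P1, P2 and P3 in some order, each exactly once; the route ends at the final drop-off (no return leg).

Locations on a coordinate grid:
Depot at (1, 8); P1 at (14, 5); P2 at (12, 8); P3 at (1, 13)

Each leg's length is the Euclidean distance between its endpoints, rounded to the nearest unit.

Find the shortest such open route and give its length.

There are 3! = 6 possible orderings.
Depot→P1→P2→P3: 13+4+12 = 29
Depot→P1→P3→P2: 13+15+12 = 40
Depot→P2→P1→P3: 11+4+15 = 30
Depot→P2→P3→P1: 11+12+15 = 38
Depot→P3→P1→P2: 5+15+4 = 24
Depot→P3→P2→P1: 5+12+4 = 21
The minimum is 21.
One shortest path: Depot → P3 → P2 → P1.

Shortest open route: 21.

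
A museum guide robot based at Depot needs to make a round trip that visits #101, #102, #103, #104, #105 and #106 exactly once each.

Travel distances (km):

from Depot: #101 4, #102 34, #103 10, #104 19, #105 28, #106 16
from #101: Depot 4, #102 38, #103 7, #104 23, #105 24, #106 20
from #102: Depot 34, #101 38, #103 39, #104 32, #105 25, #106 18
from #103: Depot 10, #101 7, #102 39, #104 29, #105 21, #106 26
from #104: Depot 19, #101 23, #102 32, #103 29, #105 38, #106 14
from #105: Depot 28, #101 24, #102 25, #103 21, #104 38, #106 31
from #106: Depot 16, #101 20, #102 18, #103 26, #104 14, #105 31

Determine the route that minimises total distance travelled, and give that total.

There are 360 distinct closed tours to check (reversals are equivalent).
Depot-#101-#102-#103-#104-#105-#106-Depot: 4+38+39+29+38+31+16 = 195
Depot-#101-#102-#103-#104-#106-#105-Depot: 4+38+39+29+14+31+28 = 183
Depot-#101-#102-#103-#105-#104-#106-Depot: 4+38+39+21+38+14+16 = 170
Depot-#101-#102-#103-#105-#106-#104-Depot: 4+38+39+21+31+14+19 = 166
Depot-#101-#102-#103-#106-#104-#105-Depot: 4+38+39+26+14+38+28 = 187
Depot-#101-#102-#103-#106-#105-#104-Depot: 4+38+39+26+31+38+19 = 195
Depot-#101-#102-#104-#103-#105-#106-Depot: 4+38+32+29+21+31+16 = 171
Depot-#101-#102-#104-#103-#106-#105-Depot: 4+38+32+29+26+31+28 = 188
… (352 more)
Depot-#101-#103-#105-#102-#106-#104-Depot: 4+7+21+25+18+14+19 = 108  ← best
The minimum is 108.
One optimal route: Depot → #101 → #103 → #105 → #102 → #106 → #104 → Depot (or its reverse).

Minimum total distance: 108 km.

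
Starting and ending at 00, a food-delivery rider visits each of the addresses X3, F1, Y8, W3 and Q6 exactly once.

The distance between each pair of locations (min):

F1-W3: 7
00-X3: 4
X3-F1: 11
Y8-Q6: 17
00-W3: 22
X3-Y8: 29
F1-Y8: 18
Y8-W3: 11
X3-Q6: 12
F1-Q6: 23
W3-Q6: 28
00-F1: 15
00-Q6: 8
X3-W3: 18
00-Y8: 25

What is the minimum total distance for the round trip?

Shortest round trip = 58 min.

With 5 stops there are 5!/2 = 60 distinct round trips (a route and its reverse cost the same).
00 → X3 → F1 → Y8 → W3 → Q6 → 00: 4+11+18+11+28+8 = 80
00 → X3 → F1 → Y8 → Q6 → W3 → 00: 4+11+18+17+28+22 = 100
00 → X3 → F1 → W3 → Y8 → Q6 → 00: 4+11+7+11+17+8 = 58
00 → X3 → F1 → W3 → Q6 → Y8 → 00: 4+11+7+28+17+25 = 92
00 → X3 → F1 → Q6 → Y8 → W3 → 00: 4+11+23+17+11+22 = 88
00 → X3 → F1 → Q6 → W3 → Y8 → 00: 4+11+23+28+11+25 = 102
00 → X3 → Y8 → F1 → W3 → Q6 → 00: 4+29+18+7+28+8 = 94
00 → X3 → Y8 → F1 → Q6 → W3 → 00: 4+29+18+23+28+22 = 124
00 → X3 → Y8 → W3 → F1 → Q6 → 00: 4+29+11+7+23+8 = 82
00 → X3 → Y8 → W3 → Q6 → F1 → 00: 4+29+11+28+23+15 = 110
00 → X3 → Y8 → Q6 → F1 → W3 → 00: 4+29+17+23+7+22 = 102
00 → X3 → Y8 → Q6 → W3 → F1 → 00: 4+29+17+28+7+15 = 100
00 → X3 → W3 → F1 → Y8 → Q6 → 00: 4+18+7+18+17+8 = 72
00 → X3 → W3 → F1 → Q6 → Y8 → 00: 4+18+7+23+17+25 = 94
… (46 more)
The minimum is 58.
One optimal route: 00 → X3 → F1 → W3 → Y8 → Q6 → 00 (or its reverse).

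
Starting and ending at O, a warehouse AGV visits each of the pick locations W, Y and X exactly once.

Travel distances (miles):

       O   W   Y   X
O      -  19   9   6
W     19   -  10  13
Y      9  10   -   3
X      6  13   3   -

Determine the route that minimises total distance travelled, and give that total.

With 3 stops there are 3!/2 = 3 distinct round trips (a route and its reverse cost the same).
O → W → Y → X → O: 19+10+3+6 = 38
O → W → X → Y → O: 19+13+3+9 = 44
O → Y → W → X → O: 9+10+13+6 = 38
The minimum is 38.
One optimal route: O → W → Y → X → O (or its reverse).

Shortest round trip = 38 miles.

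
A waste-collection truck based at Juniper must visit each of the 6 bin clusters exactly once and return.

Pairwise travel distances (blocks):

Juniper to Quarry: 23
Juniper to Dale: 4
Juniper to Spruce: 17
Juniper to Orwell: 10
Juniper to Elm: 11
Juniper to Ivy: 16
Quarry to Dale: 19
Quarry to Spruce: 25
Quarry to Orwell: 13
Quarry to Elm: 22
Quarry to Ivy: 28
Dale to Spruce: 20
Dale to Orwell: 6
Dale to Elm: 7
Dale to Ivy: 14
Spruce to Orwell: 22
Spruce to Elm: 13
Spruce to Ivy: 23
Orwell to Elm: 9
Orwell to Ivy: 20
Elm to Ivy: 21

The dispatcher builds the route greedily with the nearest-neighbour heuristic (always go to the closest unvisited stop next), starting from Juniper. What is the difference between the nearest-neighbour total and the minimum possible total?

Juniper: Dale=4, Orwell=10, Elm=11, Ivy=16, Spruce=17, Quarry=23 ⇒ Dale
Dale: Orwell=6, Elm=7, Ivy=14, Quarry=19, Spruce=20 ⇒ Orwell
Orwell: Elm=9, Quarry=13, Ivy=20, Spruce=22 ⇒ Elm
Elm: Spruce=13, Ivy=21, Quarry=22 ⇒ Spruce
Spruce: Ivy=23, Quarry=25 ⇒ Ivy
Ivy: Quarry=28 ⇒ Quarry
NN route Juniper → Dale → Orwell → Elm → Spruce → Ivy → Quarry → Juniper costs 106.
Optimal: Juniper → Dale → Quarry → Orwell → Elm → Spruce → Ivy → Juniper costs 97 (by enumerating all 360 distinct tours).
Excess = 106 − 97 = 9.

9 blocks longer than the optimal tour.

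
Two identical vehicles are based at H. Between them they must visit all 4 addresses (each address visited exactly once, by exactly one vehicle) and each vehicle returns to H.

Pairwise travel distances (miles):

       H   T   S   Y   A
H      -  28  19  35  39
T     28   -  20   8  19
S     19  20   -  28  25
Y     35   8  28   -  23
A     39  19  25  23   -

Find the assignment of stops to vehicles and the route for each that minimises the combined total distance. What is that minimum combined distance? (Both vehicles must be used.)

136 miles — the smallest possible combined total.

Check every non-empty split of the stops between the two vehicles; for each half take its own optimal tour:
  {T} + {S, Y, A}: 56 + 102 = 158
  {S} + {T, Y, A}: 38 + 98 = 136
  {T, S} + {Y, A}: 67 + 97 = 164
  {Y} + {T, S, A}: 70 + 91 = 161
  {T, Y} + {S, A}: 71 + 83 = 154
  {S, Y} + {T, A}: 82 + 86 = 168
  … (7 splits in total)
Best: vehicle 1 H → S → H = 38; vehicle 2 H → T → Y → A → H = 98; combined 136.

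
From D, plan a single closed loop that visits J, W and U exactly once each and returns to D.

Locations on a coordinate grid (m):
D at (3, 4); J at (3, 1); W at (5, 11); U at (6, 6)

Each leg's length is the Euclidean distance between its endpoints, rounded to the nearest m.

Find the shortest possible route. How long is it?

Minimum total distance: 21 m.

With 3 stops there are 3!/2 = 3 distinct round trips (a route and its reverse cost the same).
D→J→W→U→D: 3+10+5+4 = 22
D→J→U→W→D: 3+6+5+7 = 21
D→W→J→U→D: 7+10+6+4 = 27
The minimum is 21.
One optimal route: D → J → U → W → D (or its reverse).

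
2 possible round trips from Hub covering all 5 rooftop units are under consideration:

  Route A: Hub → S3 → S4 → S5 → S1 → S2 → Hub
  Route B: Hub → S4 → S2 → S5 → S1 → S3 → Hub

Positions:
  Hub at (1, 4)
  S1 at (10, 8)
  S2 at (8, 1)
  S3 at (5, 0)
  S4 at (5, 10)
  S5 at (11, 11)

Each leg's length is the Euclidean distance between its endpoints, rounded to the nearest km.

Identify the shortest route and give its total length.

Route A: 6 + 10 + 6 + 3 + 7 + 8 = 40
Route B: 7 + 9 + 10 + 3 + 9 + 6 = 44

40 km — Route A is the shortest.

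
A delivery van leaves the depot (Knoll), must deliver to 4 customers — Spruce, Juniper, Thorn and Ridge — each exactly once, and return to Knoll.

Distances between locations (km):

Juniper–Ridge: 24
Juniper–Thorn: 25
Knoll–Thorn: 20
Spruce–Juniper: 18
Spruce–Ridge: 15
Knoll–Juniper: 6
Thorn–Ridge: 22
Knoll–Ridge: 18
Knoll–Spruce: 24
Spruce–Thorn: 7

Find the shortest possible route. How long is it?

With 4 stops there are 4!/2 = 12 distinct round trips (a route and its reverse cost the same).
Knoll-Spruce-Juniper-Thorn-Ridge-Knoll: 24+18+25+22+18 = 107
Knoll-Spruce-Juniper-Ridge-Thorn-Knoll: 24+18+24+22+20 = 108
Knoll-Spruce-Thorn-Juniper-Ridge-Knoll: 24+7+25+24+18 = 98
Knoll-Spruce-Thorn-Ridge-Juniper-Knoll: 24+7+22+24+6 = 83
Knoll-Spruce-Ridge-Juniper-Thorn-Knoll: 24+15+24+25+20 = 108
Knoll-Spruce-Ridge-Thorn-Juniper-Knoll: 24+15+22+25+6 = 92
Knoll-Juniper-Spruce-Thorn-Ridge-Knoll: 6+18+7+22+18 = 71
Knoll-Juniper-Spruce-Ridge-Thorn-Knoll: 6+18+15+22+20 = 81
Knoll-Juniper-Thorn-Spruce-Ridge-Knoll: 6+25+7+15+18 = 71
Knoll-Juniper-Ridge-Spruce-Thorn-Knoll: 6+24+15+7+20 = 72
Knoll-Thorn-Spruce-Juniper-Ridge-Knoll: 20+7+18+24+18 = 87
Knoll-Thorn-Juniper-Spruce-Ridge-Knoll: 20+25+18+15+18 = 96
The minimum is 71.
One optimal route: Knoll → Juniper → Spruce → Thorn → Ridge → Knoll (or its reverse).

Minimum total distance: 71 km.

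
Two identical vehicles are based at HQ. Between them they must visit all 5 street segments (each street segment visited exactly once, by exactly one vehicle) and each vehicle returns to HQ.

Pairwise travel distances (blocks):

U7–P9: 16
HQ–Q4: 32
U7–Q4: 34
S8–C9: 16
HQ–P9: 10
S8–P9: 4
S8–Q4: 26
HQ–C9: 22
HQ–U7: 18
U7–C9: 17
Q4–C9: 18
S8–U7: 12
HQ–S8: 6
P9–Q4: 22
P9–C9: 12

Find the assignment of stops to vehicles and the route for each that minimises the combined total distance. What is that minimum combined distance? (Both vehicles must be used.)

There are 2^4 − 1 = 15 ways to divide the 5 stops into two non-empty groups. For each, the best each vehicle can do is its own shortest tour through its group:
  {S8} + {U7, P9, Q4, C9}: 12 + 85 = 97
  {U7} + {S8, P9, Q4, C9}: 36 + 72 = 108
  {S8, U7} + {P9, Q4, C9}: 36 + 72 = 108
  {P9} + {S8, U7, Q4, C9}: 20 + 85 = 105
  {S8, P9} + {U7, Q4, C9}: 20 + 85 = 105
  {U7, P9} + {S8, Q4, C9}: 44 + 72 = 116
  … (15 splits in total)
Best: vehicle 1 HQ → S8 → HQ = 12; vehicle 2 HQ → U7 → C9 → Q4 → P9 → HQ = 85; combined 97.

Minimum combined distance: 97 blocks.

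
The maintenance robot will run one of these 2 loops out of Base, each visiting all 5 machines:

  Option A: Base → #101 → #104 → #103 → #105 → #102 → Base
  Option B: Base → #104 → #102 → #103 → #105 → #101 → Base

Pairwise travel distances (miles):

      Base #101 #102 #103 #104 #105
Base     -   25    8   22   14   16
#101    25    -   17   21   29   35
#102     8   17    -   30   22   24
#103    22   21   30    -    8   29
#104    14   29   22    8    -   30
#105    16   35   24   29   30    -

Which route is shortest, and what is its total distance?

Option A: 25 + 29 + 8 + 29 + 24 + 8 = 123
Option B: 14 + 22 + 30 + 29 + 35 + 25 = 155

Shortest is Option A, total 123 miles.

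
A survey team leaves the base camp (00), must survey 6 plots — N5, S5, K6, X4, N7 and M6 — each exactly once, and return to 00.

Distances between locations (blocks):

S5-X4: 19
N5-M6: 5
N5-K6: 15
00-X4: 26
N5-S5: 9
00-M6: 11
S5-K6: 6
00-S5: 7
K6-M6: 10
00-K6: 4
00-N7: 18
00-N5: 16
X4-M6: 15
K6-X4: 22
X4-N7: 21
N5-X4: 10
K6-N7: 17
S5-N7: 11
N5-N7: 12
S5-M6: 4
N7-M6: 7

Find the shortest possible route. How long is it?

Shortest round trip = 66 blocks.

With 6 stops there are 6!/2 = 360 distinct round trips (a route and its reverse cost the same).
00 - N5 - S5 - K6 - X4 - N7 - M6 - 00: 16+9+6+22+21+7+11 = 92
00 - N5 - S5 - K6 - X4 - M6 - N7 - 00: 16+9+6+22+15+7+18 = 93
00 - N5 - S5 - K6 - N7 - X4 - M6 - 00: 16+9+6+17+21+15+11 = 95
00 - N5 - S5 - K6 - N7 - M6 - X4 - 00: 16+9+6+17+7+15+26 = 96
00 - N5 - S5 - K6 - M6 - X4 - N7 - 00: 16+9+6+10+15+21+18 = 95
00 - N5 - S5 - K6 - M6 - N7 - X4 - 00: 16+9+6+10+7+21+26 = 95
00 - N5 - S5 - X4 - K6 - N7 - M6 - 00: 16+9+19+22+17+7+11 = 101
00 - N5 - S5 - X4 - K6 - M6 - N7 - 00: 16+9+19+22+10+7+18 = 101
… (352 more)
00 - S5 - N7 - M6 - N5 - X4 - K6 - 00: 7+11+7+5+10+22+4 = 66  ← best
The minimum is 66.
One optimal route: 00 → S5 → N7 → M6 → N5 → X4 → K6 → 00 (or its reverse).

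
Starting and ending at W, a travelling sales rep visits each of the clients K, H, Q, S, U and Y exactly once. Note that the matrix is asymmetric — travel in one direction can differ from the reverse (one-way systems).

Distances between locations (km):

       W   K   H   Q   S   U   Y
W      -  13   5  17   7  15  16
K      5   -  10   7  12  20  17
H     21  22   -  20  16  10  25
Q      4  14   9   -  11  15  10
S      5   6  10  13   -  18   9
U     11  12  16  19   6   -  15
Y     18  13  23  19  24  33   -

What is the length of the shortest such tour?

W-K-H-Q-S-U-Y-W: 13+10+20+11+18+15+18 = 105
W-K-H-Q-S-Y-U-W: 13+10+20+11+9+33+11 = 107
W-K-H-Q-U-S-Y-W: 13+10+20+15+6+9+18 = 91
W-K-H-Q-U-Y-S-W: 13+10+20+15+15+24+5 = 102
W-K-H-Q-Y-S-U-W: 13+10+20+10+24+18+11 = 106
W-K-H-Q-Y-U-S-W: 13+10+20+10+33+6+5 = 97
W-K-H-S-Q-U-Y-W: 13+10+16+13+15+15+18 = 100
W-K-H-S-Q-Y-U-W: 13+10+16+13+10+33+11 = 106
… (712 more)
W-H-U-S-Y-K-Q-W: 5+10+6+9+13+7+4 = 54  ← best
The minimum is 54.
One optimal route: W → H → U → S → Y → K → Q → W.

Minimum total distance: 54 km.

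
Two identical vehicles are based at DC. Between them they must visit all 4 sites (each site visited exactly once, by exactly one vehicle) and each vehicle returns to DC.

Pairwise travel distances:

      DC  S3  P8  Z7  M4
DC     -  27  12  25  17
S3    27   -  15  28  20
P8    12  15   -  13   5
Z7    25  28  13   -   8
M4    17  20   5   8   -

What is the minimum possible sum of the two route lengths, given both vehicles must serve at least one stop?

Try each way of splitting the stops between the two vehicles (each non-empty) and, for each split, find the best tour for each vehicle:
  {S3} + {P8, Z7, M4}: 54 + 50 = 104
  {P8} + {S3, Z7, M4}: 24 + 80 = 104
  {S3, P8} + {Z7, M4}: 54 + 50 = 104
  {Z7} + {S3, P8, M4}: 50 + 64 = 114
  {S3, Z7} + {P8, M4}: 80 + 34 = 114
  {P8, Z7} + {S3, M4}: 50 + 64 = 114
  … (7 splits in total)
Best: vehicle 1 DC → S3 → DC = 54; vehicle 2 DC → P8 → Z7 → M4 → DC = 50; combined 104.

Minimum combined distance: 104.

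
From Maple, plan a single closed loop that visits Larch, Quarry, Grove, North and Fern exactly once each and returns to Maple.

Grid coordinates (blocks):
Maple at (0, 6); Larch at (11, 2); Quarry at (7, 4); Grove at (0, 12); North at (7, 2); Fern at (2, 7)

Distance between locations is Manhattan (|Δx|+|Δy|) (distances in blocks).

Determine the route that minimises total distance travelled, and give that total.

42 blocks — the shortest possible round trip.

There are 60 distinct closed tours to check (reversals are equivalent).
Maple→Larch→Quarry→Grove→North→Fern→Maple: 15+6+15+17+10+3 = 66
Maple→Larch→Quarry→Grove→Fern→North→Maple: 15+6+15+7+10+11 = 64
Maple→Larch→Quarry→North→Grove→Fern→Maple: 15+6+2+17+7+3 = 50
Maple→Larch→Quarry→North→Fern→Grove→Maple: 15+6+2+10+7+6 = 46
Maple→Larch→Quarry→Fern→Grove→North→Maple: 15+6+8+7+17+11 = 64
Maple→Larch→Quarry→Fern→North→Grove→Maple: 15+6+8+10+17+6 = 62
Maple→Larch→Grove→Quarry→North→Fern→Maple: 15+21+15+2+10+3 = 66
Maple→Larch→Grove→Quarry→Fern→North→Maple: 15+21+15+8+10+11 = 80
Maple→Larch→Grove→North→Quarry→Fern→Maple: 15+21+17+2+8+3 = 66
Maple→Larch→Grove→North→Fern→Quarry→Maple: 15+21+17+10+8+9 = 80
Maple→Larch→Grove→Fern→Quarry→North→Maple: 15+21+7+8+2+11 = 64
Maple→Larch→Grove→Fern→North→Quarry→Maple: 15+21+7+10+2+9 = 64
Maple→Larch→North→Quarry→Grove→Fern→Maple: 15+4+2+15+7+3 = 46
Maple→Larch→North→Quarry→Fern→Grove→Maple: 15+4+2+8+7+6 = 42
… (46 more)
The minimum is 42.
One optimal route: Maple → Larch → North → Quarry → Fern → Grove → Maple (or its reverse).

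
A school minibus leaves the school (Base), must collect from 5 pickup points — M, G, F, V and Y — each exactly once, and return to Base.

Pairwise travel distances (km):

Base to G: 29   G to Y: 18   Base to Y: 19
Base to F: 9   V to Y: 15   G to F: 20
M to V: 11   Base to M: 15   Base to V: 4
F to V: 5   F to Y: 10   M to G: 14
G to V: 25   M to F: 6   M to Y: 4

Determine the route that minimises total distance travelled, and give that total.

66 km — the shortest possible round trip.

With 5 stops there are 5!/2 = 60 distinct round trips (a route and its reverse cost the same).
Base-M-G-F-V-Y-Base: 15+14+20+5+15+19 = 88
Base-M-G-F-Y-V-Base: 15+14+20+10+15+4 = 78
Base-M-G-V-F-Y-Base: 15+14+25+5+10+19 = 88
Base-M-G-V-Y-F-Base: 15+14+25+15+10+9 = 88
Base-M-G-Y-F-V-Base: 15+14+18+10+5+4 = 66
Base-M-G-Y-V-F-Base: 15+14+18+15+5+9 = 76
Base-M-F-G-V-Y-Base: 15+6+20+25+15+19 = 100
Base-M-F-G-Y-V-Base: 15+6+20+18+15+4 = 78
Base-M-F-V-G-Y-Base: 15+6+5+25+18+19 = 88
Base-M-F-V-Y-G-Base: 15+6+5+15+18+29 = 88
Base-M-F-Y-G-V-Base: 15+6+10+18+25+4 = 78
Base-M-F-Y-V-G-Base: 15+6+10+15+25+29 = 100
Base-M-V-G-F-Y-Base: 15+11+25+20+10+19 = 100
Base-M-V-G-Y-F-Base: 15+11+25+18+10+9 = 88
… (46 more)
The minimum is 66.
One optimal route: Base → M → G → Y → F → V → Base (or its reverse).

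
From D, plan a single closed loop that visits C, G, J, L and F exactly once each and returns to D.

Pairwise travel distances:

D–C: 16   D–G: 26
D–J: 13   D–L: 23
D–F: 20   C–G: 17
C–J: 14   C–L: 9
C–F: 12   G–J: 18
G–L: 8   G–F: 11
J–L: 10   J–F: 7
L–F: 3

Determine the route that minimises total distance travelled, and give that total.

Shortest round trip = 64.

With 5 stops there are 5!/2 = 60 distinct round trips (a route and its reverse cost the same).
D→C→G→J→L→F→D: 16+17+18+10+3+20 = 84
D→C→G→J→F→L→D: 16+17+18+7+3+23 = 84
D→C→G→L→J→F→D: 16+17+8+10+7+20 = 78
D→C→G→L→F→J→D: 16+17+8+3+7+13 = 64
D→C→G→F→J→L→D: 16+17+11+7+10+23 = 84
D→C→G→F→L→J→D: 16+17+11+3+10+13 = 70
D→C→J→G→L→F→D: 16+14+18+8+3+20 = 79
D→C→J→G→F→L→D: 16+14+18+11+3+23 = 85
D→C→J→L→G→F→D: 16+14+10+8+11+20 = 79
D→C→J→L→F→G→D: 16+14+10+3+11+26 = 80
D→C→J→F→G→L→D: 16+14+7+11+8+23 = 79
D→C→J→F→L→G→D: 16+14+7+3+8+26 = 74
D→C→L→G→J→F→D: 16+9+8+18+7+20 = 78
D→C→L→G→F→J→D: 16+9+8+11+7+13 = 64
… (46 more)
The minimum is 64.
One optimal route: D → C → G → L → F → J → D (or its reverse).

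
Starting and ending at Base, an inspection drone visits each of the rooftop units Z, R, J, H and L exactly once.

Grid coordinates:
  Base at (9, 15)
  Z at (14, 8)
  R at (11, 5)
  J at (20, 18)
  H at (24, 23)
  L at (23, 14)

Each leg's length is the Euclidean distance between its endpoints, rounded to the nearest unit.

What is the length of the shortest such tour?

With 5 stops there are 5!/2 = 60 distinct round trips (a route and its reverse cost the same).
Base → Z → R → J → H → L → Base: 9+4+16+6+9+14 = 58
Base → Z → R → J → L → H → Base: 9+4+16+5+9+17 = 60
Base → Z → R → H → J → L → Base: 9+4+22+6+5+14 = 60
Base → Z → R → H → L → J → Base: 9+4+22+9+5+11 = 60
Base → Z → R → L → J → H → Base: 9+4+15+5+6+17 = 56
Base → Z → R → L → H → J → Base: 9+4+15+9+6+11 = 54
Base → Z → J → R → H → L → Base: 9+12+16+22+9+14 = 82
Base → Z → J → R → L → H → Base: 9+12+16+15+9+17 = 78
Base → Z → J → H → R → L → Base: 9+12+6+22+15+14 = 78
Base → Z → J → H → L → R → Base: 9+12+6+9+15+10 = 61
Base → Z → J → L → R → H → Base: 9+12+5+15+22+17 = 80
Base → Z → J → L → H → R → Base: 9+12+5+9+22+10 = 67
Base → Z → H → R → J → L → Base: 9+18+22+16+5+14 = 84
Base → Z → H → R → L → J → Base: 9+18+22+15+5+11 = 80
… (46 more)
Base → R → Z → L → H → J → Base: 10+4+11+9+6+11 = 51  ← best
The minimum is 51.
One optimal route: Base → R → Z → L → H → J → Base (or its reverse).

Minimum total distance: 51.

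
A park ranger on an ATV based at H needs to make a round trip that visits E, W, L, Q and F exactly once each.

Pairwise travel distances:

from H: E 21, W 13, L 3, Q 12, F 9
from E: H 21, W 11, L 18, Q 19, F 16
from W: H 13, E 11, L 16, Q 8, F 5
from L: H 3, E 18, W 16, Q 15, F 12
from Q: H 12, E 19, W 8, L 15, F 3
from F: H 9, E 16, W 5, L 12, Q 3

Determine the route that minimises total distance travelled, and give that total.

52 — the shortest possible round trip.

There are 60 distinct closed tours to check (reversals are equivalent).
H - E - W - L - Q - F - H: 21+11+16+15+3+9 = 75
H - E - W - L - F - Q - H: 21+11+16+12+3+12 = 75
H - E - W - Q - L - F - H: 21+11+8+15+12+9 = 76
H - E - W - Q - F - L - H: 21+11+8+3+12+3 = 58
H - E - W - F - L - Q - H: 21+11+5+12+15+12 = 76
H - E - W - F - Q - L - H: 21+11+5+3+15+3 = 58
H - E - L - W - Q - F - H: 21+18+16+8+3+9 = 75
H - E - L - W - F - Q - H: 21+18+16+5+3+12 = 75
H - E - L - Q - W - F - H: 21+18+15+8+5+9 = 76
H - E - L - Q - F - W - H: 21+18+15+3+5+13 = 75
H - E - L - F - W - Q - H: 21+18+12+5+8+12 = 76
H - E - L - F - Q - W - H: 21+18+12+3+8+13 = 75
H - E - Q - W - L - F - H: 21+19+8+16+12+9 = 85
H - E - Q - W - F - L - H: 21+19+8+5+12+3 = 68
… (46 more)
H - L - E - W - Q - F - H: 3+18+11+8+3+9 = 52  ← best
The minimum is 52.
One optimal route: H → L → E → W → Q → F → H (or its reverse).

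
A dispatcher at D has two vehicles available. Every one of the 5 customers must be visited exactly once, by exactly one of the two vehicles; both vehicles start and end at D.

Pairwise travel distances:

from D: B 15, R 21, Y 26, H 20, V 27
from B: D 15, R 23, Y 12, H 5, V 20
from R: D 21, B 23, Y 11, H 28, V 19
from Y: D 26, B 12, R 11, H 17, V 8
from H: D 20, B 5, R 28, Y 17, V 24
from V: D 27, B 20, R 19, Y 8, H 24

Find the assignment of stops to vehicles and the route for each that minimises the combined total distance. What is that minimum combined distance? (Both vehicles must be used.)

107 — the smallest possible combined total.

Check every non-empty split of the stops between the two vehicles; for each half take its own optimal tour:
  {B} + {R, Y, H, V}: 30 + 84 = 114
  {R} + {B, Y, H, V}: 42 + 72 = 114
  {B, R} + {Y, H, V}: 59 + 72 = 131
  {Y} + {B, R, H, V}: 52 + 84 = 136
  {B, Y} + {R, H, V}: 53 + 84 = 137
  {R, Y} + {B, H, V}: 58 + 71 = 129
  … (15 splits in total)
  {B, H} + {R, Y, V}: 40 + 67 = 107  ← best
Best: vehicle 1 D → B → H → D = 40; vehicle 2 D → R → Y → V → D = 67; combined 107.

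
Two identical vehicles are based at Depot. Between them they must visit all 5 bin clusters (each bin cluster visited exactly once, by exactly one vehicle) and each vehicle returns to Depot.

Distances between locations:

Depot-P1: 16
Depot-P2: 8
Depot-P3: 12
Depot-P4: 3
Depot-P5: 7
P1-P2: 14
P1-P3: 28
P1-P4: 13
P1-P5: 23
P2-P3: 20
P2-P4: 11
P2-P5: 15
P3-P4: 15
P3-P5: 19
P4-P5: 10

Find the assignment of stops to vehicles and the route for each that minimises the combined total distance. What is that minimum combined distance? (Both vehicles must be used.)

76 — the smallest possible combined total.

There are 2^4 − 1 = 15 ways to divide the 5 stops into two non-empty groups. For each, the best each vehicle can do is its own shortest tour through its group:
  {P1} + {P2, P3, P4, P5}: 32 + 60 = 92
  {P2} + {P1, P3, P4, P5}: 16 + 70 = 86
  {P1, P2} + {P3, P4, P5}: 38 + 44 = 82
  {P3} + {P1, P2, P4, P5}: 24 + 52 = 76
  {P1, P3} + {P2, P4, P5}: 56 + 36 = 92
  {P2, P3} + {P1, P4, P5}: 40 + 46 = 86
  … (15 splits in total)
Best: vehicle 1 Depot → P3 → Depot = 24; vehicle 2 Depot → P2 → P1 → P4 → P5 → Depot = 52; combined 76.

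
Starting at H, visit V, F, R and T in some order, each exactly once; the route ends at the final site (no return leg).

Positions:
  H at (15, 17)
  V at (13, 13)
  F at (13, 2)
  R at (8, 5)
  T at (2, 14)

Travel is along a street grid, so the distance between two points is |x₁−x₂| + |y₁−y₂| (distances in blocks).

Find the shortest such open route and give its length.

40 blocks — the minimum one-way total.

There are 4! = 24 possible orderings.
H→V→F→R→T: 6+11+8+15 = 40
H→V→F→T→R: 6+11+23+15 = 55
H→V→R→F→T: 6+13+8+23 = 50
H→V→R→T→F: 6+13+15+23 = 57
H→V→T→F→R: 6+12+23+8 = 49
H→V→T→R→F: 6+12+15+8 = 41
H→F→V→R→T: 17+11+13+15 = 56
H→F→V→T→R: 17+11+12+15 = 55
H→F→R→V→T: 17+8+13+12 = 50
H→F→R→T→V: 17+8+15+12 = 52
H→F→T→V→R: 17+23+12+13 = 65
H→F→T→R→V: 17+23+15+13 = 68
H→R→V→F→T: 19+13+11+23 = 66
H→R→V→T→F: 19+13+12+23 = 67
… (10 more)
The minimum is 40.
One shortest path: H → V → F → R → T.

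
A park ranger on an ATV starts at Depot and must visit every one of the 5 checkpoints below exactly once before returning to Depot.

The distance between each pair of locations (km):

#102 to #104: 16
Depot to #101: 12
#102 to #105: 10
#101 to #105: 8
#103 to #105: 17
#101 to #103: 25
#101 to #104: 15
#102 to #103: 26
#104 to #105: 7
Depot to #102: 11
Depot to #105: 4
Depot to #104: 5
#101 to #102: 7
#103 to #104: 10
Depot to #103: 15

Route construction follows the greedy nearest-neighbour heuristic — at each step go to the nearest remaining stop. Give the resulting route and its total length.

64 km along Depot → #105 → #104 → #103 → #101 → #102 → Depot.

At Depot the remaining stops are #105 4, #104 5, #102 11, #101 12, #103 15; go to #105.
At #105 the remaining stops are #104 7, #101 8, #102 10, #103 17; go to #104.
At #104 the remaining stops are #103 10, #101 15, #102 16; go to #103.
At #103 the remaining stops are #101 25, #102 26; go to #101.
At #101 the remaining stops are #102 7; go to #102.
Return #102→Depot: 11.
Total = 4 + 7 + 10 + 25 + 7 + 11 = 64.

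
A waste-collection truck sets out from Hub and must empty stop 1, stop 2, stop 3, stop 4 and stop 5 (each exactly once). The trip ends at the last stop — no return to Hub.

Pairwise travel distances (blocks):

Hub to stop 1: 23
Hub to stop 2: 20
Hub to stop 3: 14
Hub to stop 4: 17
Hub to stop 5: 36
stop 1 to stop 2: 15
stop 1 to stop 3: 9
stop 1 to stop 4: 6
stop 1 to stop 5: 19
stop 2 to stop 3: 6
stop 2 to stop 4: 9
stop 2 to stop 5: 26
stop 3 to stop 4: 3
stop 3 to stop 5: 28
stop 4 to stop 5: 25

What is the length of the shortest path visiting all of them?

Minimum one-way distance = 54 blocks.

There are 5! = 120 possible orderings.
Hub→stop 1→stop 2→stop 3→stop 4→stop 5: 23+15+6+3+25 = 72
Hub→stop 1→stop 2→stop 3→stop 5→stop 4: 23+15+6+28+25 = 97
Hub→stop 1→stop 2→stop 4→stop 3→stop 5: 23+15+9+3+28 = 78
Hub→stop 1→stop 2→stop 4→stop 5→stop 3: 23+15+9+25+28 = 100
Hub→stop 1→stop 2→stop 5→stop 3→stop 4: 23+15+26+28+3 = 95
Hub→stop 1→stop 2→stop 5→stop 4→stop 3: 23+15+26+25+3 = 92
Hub→stop 1→stop 3→stop 2→stop 4→stop 5: 23+9+6+9+25 = 72
Hub→stop 1→stop 3→stop 2→stop 5→stop 4: 23+9+6+26+25 = 89
Hub→stop 1→stop 3→stop 4→stop 2→stop 5: 23+9+3+9+26 = 70
Hub→stop 1→stop 3→stop 4→stop 5→stop 2: 23+9+3+25+26 = 86
Hub→stop 1→stop 3→stop 5→stop 2→stop 4: 23+9+28+26+9 = 95
Hub→stop 1→stop 3→stop 5→stop 4→stop 2: 23+9+28+25+9 = 94
Hub→stop 1→stop 4→stop 2→stop 3→stop 5: 23+6+9+6+28 = 72
Hub→stop 1→stop 4→stop 2→stop 5→stop 3: 23+6+9+26+28 = 92
… (106 more)
Hub→stop 2→stop 3→stop 4→stop 1→stop 5: 20+6+3+6+19 = 54  ← best
The minimum is 54.
One shortest path: Hub → stop 2 → stop 3 → stop 4 → stop 1 → stop 5.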